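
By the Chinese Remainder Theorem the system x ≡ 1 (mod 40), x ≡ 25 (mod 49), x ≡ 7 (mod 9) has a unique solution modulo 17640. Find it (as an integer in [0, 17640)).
The moduli 40, 49, 9 are pairwise coprime, so by the CRT there is a unique solution mod 40·49·9 = 17640.
Solve by successive substitution. Start with x ≡ 1 (mod 40).
  Combine with x ≡ 25 (mod 49): write x = 1 + 40·t and require 1 + 40·t ≡ 25 (mod 49), i.e. 40·t ≡ 25 − 1 ≡ 24 (mod 49). Since 40^(−1) ≡ 38 (mod 49), t ≡ 38·24 ≡ 30 (mod 49). So x ≡ 1 + 40·30 = 1201 (mod 1960).
  Combine with x ≡ 7 (mod 9): write x = 1201 + 1960·t and require 1201 + 1960·t ≡ 7 (mod 9), i.e. 1960·t ≡ 7 − 1201 ≡ 3 (mod 9). Since 1960^(−1) ≡ 4 (mod 9) (1960 ≡ 7 (mod 9)), t ≡ 4·3 ≡ 3 (mod 9). So x ≡ 1201 + 1960·3 = 7081 (mod 17640).
Unique solution in [0, 17640): x = 7081.

Final answer: x ≡ 7081 (mod 17640); the representative in [0, 17640) is 7081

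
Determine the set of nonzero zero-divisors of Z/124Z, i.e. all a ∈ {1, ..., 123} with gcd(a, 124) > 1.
An element a ∈ Z/124Z (with a ≠ 0) is a zero-divisor iff gcd(a, 124) > 1 (because a is a unit precisely when gcd(a, n) = 1, and in Z/nZ every nonzero, non-unit element is a zero-divisor). Scan a = 1, ..., 123 and keep those with gcd(a, 124) > 1:
  gcd(2, 124) = 2, gcd(4, 124) = 4, gcd(6, 124) = 2, gcd(8, 124) = 4, gcd(10, 124) = 2, gcd(12, 124) = 4, gcd(14, 124) = 2, gcd(16, 124) = 4, gcd(18, 124) = 2, gcd(20, 124) = 4, gcd(22, 124) = 2, gcd(24, 124) = 4, gcd(26, 124) = 2, gcd(28, 124) = 4, gcd(30, 124) = 2, gcd(31, 124) = 31, gcd(32, 124) = 4, gcd(34, 124) = 2, gcd(36, 124) = 4, gcd(38, 124) = 2, gcd(40, 124) = 4, gcd(42, 124) = 2, gcd(44, 124) = 4, gcd(46, 124) = 2, gcd(48, 124) = 4, gcd(50, 124) = 2, gcd(52, 124) = 4, gcd(54, 124) = 2, gcd(56, 124) = 4, gcd(58, 124) = 2, gcd(60, 124) = 4, gcd(62, 124) = 62, gcd(64, 124) = 4, gcd(66, 124) = 2, gcd(68, 124) = 4, gcd(70, 124) = 2, gcd(72, 124) = 4, gcd(74, 124) = 2, gcd(76, 124) = 4, gcd(78, 124) = 2, gcd(80, 124) = 4, gcd(82, 124) = 2, gcd(84, 124) = 4, gcd(86, 124) = 2, gcd(88, 124) = 4, gcd(90, 124) = 2, gcd(92, 124) = 4, gcd(93, 124) = 31, gcd(94, 124) = 2, gcd(96, 124) = 4, gcd(98, 124) = 2, gcd(100, 124) = 4, gcd(102, 124) = 2, gcd(104, 124) = 4, gcd(106, 124) = 2, gcd(108, 124) = 4, gcd(110, 124) = 2, gcd(112, 124) = 4, gcd(114, 124) = 2, gcd(116, 124) = 4, gcd(118, 124) = 2, gcd(120, 124) = 4, gcd(122, 124) = 2.
All other a ∈ {1, ..., 123} have gcd(a, 124) = 1 and are units. So the nonzero zero-divisors are exactly the 63 values of a appearing in this scan.

Final answer: nonzero zero-divisors of Z/124Z = {2, 4, 6, 8, 10, 12, 14, 16, 18, 20, 22, 24, 26, 28, 30, 31, 32, 34, 36, 38, 40, 42, 44, 46, 48, 50, 52, 54, 56, 58, 60, 62, 64, 66, 68, 70, 72, 74, 76, 78, 80, 82, 84, 86, 88, 90, 92, 93, 94, 96, 98, 100, 102, 104, 106, 108, 110, 112, 114, 116, 118, 120, 122}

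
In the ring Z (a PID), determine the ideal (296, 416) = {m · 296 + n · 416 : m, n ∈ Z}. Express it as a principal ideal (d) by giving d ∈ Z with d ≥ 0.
(296, 416) = (8); d = 8

In the PID Z, (a, b) is generated by gcd(a, b). Compute gcd(416, 296) with the extended Euclidean algorithm, tracking rows (r, s, t) with s·416 + t·296 = r:
  row A: (416, 1, 0)   [1·416 + 0·296 = 416]
  row B: (296, 0, 1)   [0·416 + 1·296 = 296]
  416 = 1·296 + 120   → row C = row A − 1·row B = (120, 1, −1)   [check: 1·416 − 1·296 = 120]
  296 = 2·120 + 56   → row D = row B − 2·row C = (56, −2, 3)   [check: −2·416 + 3·296 = 56]
  120 = 2·56 + 8   → row E = row C − 2·row D = (8, 5, −7)   [check: 5·416 − 7·296 = 8]
  56 = 7·8 + 0   → remainder 0, stop. gcd = 8 (last nonzero row E).
So gcd(296, 416) = 8, with Bézout identity 5·416 − 7·296 = 8. Containment (⊇): the Bézout identity exhibits 8 as an element of (296, 416), giving (8) ⊆ (296, 416). Containment (⊆): since 8 | 296 and 8 | 416 (296 = 8·37, 416 = 8·52), every Z-linear combination of 296 and 416 is divisible by 8, so (296, 416) ⊆ (8). Therefore (296, 416) = (8), d = 8.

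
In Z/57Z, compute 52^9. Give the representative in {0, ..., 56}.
Use repeated squaring. Binary(9) = 1001. Walk through the bits of the exponent 9 left-to-right: at each bit after the leading one, square the running value, then multiply by 52 if the bit is 1 (always reducing mod 57):
  bit 1 = 1 (leading): start with 52.
  bit 2 = 0: square 52^2 = 2704 ≡ 25 (mod 57).
  bit 3 = 0: square 25^2 = 625 ≡ 55 (mod 57).
  bit 4 = 1: square 55^2 = 3025 ≡ 4; bit is 1, so multiply 4·52 = 208 ≡ 37 (mod 57).
Final value: 52^9 ≡ 37 (mod 57).

Final answer: 37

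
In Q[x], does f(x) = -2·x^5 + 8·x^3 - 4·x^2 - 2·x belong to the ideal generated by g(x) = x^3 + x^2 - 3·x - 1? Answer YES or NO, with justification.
In Q[x] the ideal (g) consists of all multiples of g, so f ∈ (g) iff g | f, i.e. iff the remainder of f on division by g is 0. Divide f by g (g is monic, so eliminate the leading term of the running remainder at each step):
  leading term -2·x^5: subtract (-2·x^2)·g(x) = -2·x^5 - 2·x^4 + 6·x^3 + 2·x^2, leaving 2·x^4 + 2·x^3 - 6·x^2 - 2·x
  leading term 2·x^4: subtract (2·x)·g(x) = 2·x^4 + 2·x^3 - 6·x^2 - 2·x, leaving 0
The remainder is 0, so f(x) = g(x) · h(x) with h(x) = -2·x^2 + 2·x. Hence g | f, i.e. f ∈ (g).

Final answer: YES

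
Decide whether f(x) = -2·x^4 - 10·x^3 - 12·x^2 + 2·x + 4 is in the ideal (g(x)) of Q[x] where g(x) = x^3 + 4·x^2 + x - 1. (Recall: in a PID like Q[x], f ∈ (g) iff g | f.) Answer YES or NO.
NO

In Q[x] the ideal (g) consists of all multiples of g, so f ∈ (g) iff g | f, i.e. iff the remainder of f on division by g is 0. Divide f by g (g is monic, so eliminate the leading term of the running remainder at each step):
  leading term -2·x^4: subtract (-2·x)·g(x) = -2·x^4 - 8·x^3 - 2·x^2 + 2·x, leaving -2·x^3 - 10·x^2 + 4
  leading term -2·x^3: subtract (-2)·g(x) = -2·x^3 - 8·x^2 - 2·x + 2, leaving -2·x^2 + 2·x + 2
The remainder r(x) = -2·x^2 + 2·x + 2 ≠ 0 (and deg r < deg g), so g ∤ f, i.e. f ∉ (g).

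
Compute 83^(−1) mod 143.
Apply the extended Euclidean algorithm to (143, 83), tracking rows (r, s, t) with s·143 + t·83 = r. Each division r_prev = q·r_cur + r_new produces the new row as (previous row) − q·(current row):
  row A: (143, 1, 0)   [1·143 + 0·83 = 143]
  row B: (83, 0, 1)   [0·143 + 1·83 = 83]
  143 = 1·83 + 60   → row C = row A − 1·row B = (60, 1, −1)   [check: 1·143 − 1·83 = 60]
  83 = 1·60 + 23   → row D = row B − 1·row C = (23, −1, 2)   [check: −1·143 + 2·83 = 23]
  60 = 2·23 + 14   → row E = row C − 2·row D = (14, 3, −5)   [check: 3·143 − 5·83 = 14]
  23 = 1·14 + 9   → row F = row D − 1·row E = (9, −4, 7)   [check: −4·143 + 7·83 = 9]
  14 = 1·9 + 5   → row G = row E − 1·row F = (5, 7, −12)   [check: 7·143 − 12·83 = 5]
  9 = 1·5 + 4   → row H = row F − 1·row G = (4, −11, 19)   [check: −11·143 + 19·83 = 4]
  5 = 1·4 + 1   → row I = row G − 1·row H = (1, 18, −31)   [check: 18·143 − 31·83 = 1]
  4 = 4·1 + 0   → remainder 0, stop. gcd = 1 (last nonzero row I).
The gcd is 1, so 83 is invertible mod 143. The last nonzero row gives 18·143 − 31·83 = 1, so t = −31. So 83^(−1) ≡ −31 ≡ 112 (mod 143). Verify: 83 · 112 = 9296 ≡ 1 (mod 143). ✓

Final answer: 83^(−1) ≡ 112 (mod 143)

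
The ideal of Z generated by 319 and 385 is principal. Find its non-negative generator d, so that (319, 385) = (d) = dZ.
In the PID Z, (a, b) is generated by gcd(a, b). Compute gcd(385, 319) with the extended Euclidean algorithm, tracking rows (r, s, t) with s·385 + t·319 = r:
  row A: (385, 1, 0)   [1·385 + 0·319 = 385]
  row B: (319, 0, 1)   [0·385 + 1·319 = 319]
  385 = 1·319 + 66   → row C = row A − 1·row B = (66, 1, −1)   [check: 1·385 − 1·319 = 66]
  319 = 4·66 + 55   → row D = row B − 4·row C = (55, −4, 5)   [check: −4·385 + 5·319 = 55]
  66 = 1·55 + 11   → row E = row C − 1·row D = (11, 5, −6)   [check: 5·385 − 6·319 = 11]
  55 = 5·11 + 0   → remainder 0, stop. gcd = 11 (last nonzero row E).
So gcd(319, 385) = 11, with Bézout identity 5·385 − 6·319 = 11. Containment (⊇): the Bézout identity exhibits 11 as an element of (319, 385), giving (11) ⊆ (319, 385). Containment (⊆): since 11 | 319 and 11 | 385 (319 = 11·29, 385 = 11·35), every Z-linear combination of 319 and 385 is divisible by 11, so (319, 385) ⊆ (11). Therefore (319, 385) = (11), d = 11.

Final answer: (319, 385) = (11); d = 11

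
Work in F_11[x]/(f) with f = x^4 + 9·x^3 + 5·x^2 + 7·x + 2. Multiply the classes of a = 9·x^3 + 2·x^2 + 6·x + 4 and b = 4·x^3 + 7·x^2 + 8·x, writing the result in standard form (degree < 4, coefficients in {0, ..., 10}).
a · b ≡ x^3 + 2·x^2 + 5·x + 8 (mod f(x))

Multiply as integer polynomials: a · b = 36·x^6 + 71·x^5 + 110·x^4 + 74·x^3 + 76·x^2 + 32·x. Reducing coefficients mod 11: a · b ≡ 3·x^6 + 5·x^5 + 8·x^3 + 10·x^2 + 10·x. Now divide by f(x) = x^4 + 9·x^3 + 5·x^2 + 7·x + 2 in F_11[x], eliminating the leading term at each step:
  leading term 3·x^6: subtract (3·x^2)·f(x) = 3·x^6 + 5·x^5 + 4·x^4 + 10·x^3 + 6·x^2, leaving 7·x^4 + 9·x^3 + 4·x^2 + 10·x (coefficients mod 11)
  leading term 7·x^4: subtract (7)·f(x) = 7·x^4 + 8·x^3 + 2·x^2 + 5·x + 3, leaving x^3 + 2·x^2 + 5·x + 8 (coefficients mod 11)
The degree is now < 4, so this is the remainder. Hence a · b ≡ x^3 + 2·x^2 + 5·x + 8 in F_11[x]/(f).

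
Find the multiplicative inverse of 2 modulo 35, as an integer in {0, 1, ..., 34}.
2^(−1) ≡ 18 (mod 35)

Apply the extended Euclidean algorithm to (35, 2), tracking rows (r, s, t) with s·35 + t·2 = r. Each division r_prev = q·r_cur + r_new produces the new row as (previous row) − q·(current row):
  row A: (35, 1, 0)   [1·35 + 0·2 = 35]
  row B: (2, 0, 1)   [0·35 + 1·2 = 2]
  35 = 17·2 + 1   → row C = row A − 17·row B = (1, 1, −17)   [check: 1·35 − 17·2 = 1]
  2 = 2·1 + 0   → remainder 0, stop. gcd = 1 (last nonzero row C).
The gcd is 1, so 2 is invertible mod 35. The last nonzero row gives 1·35 − 17·2 = 1, so t = −17. So 2^(−1) ≡ −17 ≡ 18 (mod 35). Verify: 2 · 18 = 36 ≡ 1 (mod 35). ✓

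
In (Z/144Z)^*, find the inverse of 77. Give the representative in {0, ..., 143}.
77^(−1) ≡ 101 (mod 144)

Apply the extended Euclidean algorithm to (144, 77), tracking rows (r, s, t) with s·144 + t·77 = r. Each division r_prev = q·r_cur + r_new produces the new row as (previous row) − q·(current row):
  row A: (144, 1, 0)   [1·144 + 0·77 = 144]
  row B: (77, 0, 1)   [0·144 + 1·77 = 77]
  144 = 1·77 + 67   → row C = row A − 1·row B = (67, 1, −1)   [check: 1·144 − 1·77 = 67]
  77 = 1·67 + 10   → row D = row B − 1·row C = (10, −1, 2)   [check: −1·144 + 2·77 = 10]
  67 = 6·10 + 7   → row E = row C − 6·row D = (7, 7, −13)   [check: 7·144 − 13·77 = 7]
  10 = 1·7 + 3   → row F = row D − 1·row E = (3, −8, 15)   [check: −8·144 + 15·77 = 3]
  7 = 2·3 + 1   → row G = row E − 2·row F = (1, 23, −43)   [check: 23·144 − 43·77 = 1]
  3 = 3·1 + 0   → remainder 0, stop. gcd = 1 (last nonzero row G).
The gcd is 1, so 77 is invertible mod 144. The last nonzero row gives 23·144 − 43·77 = 1, so t = −43. So 77^(−1) ≡ −43 ≡ 101 (mod 144). Verify: 77 · 101 = 7777 ≡ 1 (mod 144). ✓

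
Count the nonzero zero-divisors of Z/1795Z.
In Z/1795Z each nonzero element is either a unit (gcd with 1795 is 1) or a zero-divisor (gcd > 1). The number of units is φ(1795): factorise 1795 = 5 · 359, so φ(1795) = (5 − 1) · (359 − 1) = 4 · 358 = 1432. The nonzero elements number 1795 − 1 = 1794. Hence the nonzero zero-divisors number 1794 − 1432 = 362.

Final answer: Z/1795Z has 362 nonzero zero-divisors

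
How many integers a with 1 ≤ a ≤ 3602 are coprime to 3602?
The number of a ∈ {1, ..., 3602} with gcd(a, 3602) = 1 is by definition Euler's totient φ(3602). φ is multiplicative, with φ(p^e) = p^e − p^(e−1). Factorise 3602 = 2 · 1801. Then
  φ(3602) = (2 − 1) · (1801 − 1) = 1 · 1800 = 1800.
So there are 1800 such integers.

Final answer: 1800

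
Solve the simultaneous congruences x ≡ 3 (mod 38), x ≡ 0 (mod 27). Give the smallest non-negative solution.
x ≡ 459 (mod 1026); the representative in [0, 1026) is 459

The moduli 38, 27 are pairwise coprime, so by the CRT there is a unique solution mod 38·27 = 1026.
Solve by successive substitution. Start with x ≡ 3 (mod 38).
  Combine with x ≡ 0 (mod 27): write x = 3 + 38·t and require 3 + 38·t ≡ 0 (mod 27), i.e. 38·t ≡ 0 − 3 ≡ 24 (mod 27). Since 38^(−1) ≡ 5 (mod 27) (38 ≡ 11 (mod 27)), t ≡ 5·24 ≡ 12 (mod 27). So x ≡ 3 + 38·12 = 459 (mod 1026).
Unique solution in [0, 1026): x = 459.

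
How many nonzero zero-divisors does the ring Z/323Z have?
Z/323Z has 34 nonzero zero-divisors

In Z/323Z each nonzero element is either a unit (gcd with 323 is 1) or a zero-divisor (gcd > 1). The number of units is φ(323): factorise 323 = 17 · 19, so φ(323) = (17 − 1) · (19 − 1) = 16 · 18 = 288. The nonzero elements number 323 − 1 = 322. Hence the nonzero zero-divisors number 322 − 288 = 34.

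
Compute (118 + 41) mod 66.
Reduce the summands first: 118 ≡ 52 (mod 66), so 118 + 41 ≡ 52 + 41 (mod 66). 52 + 41 = 93; 93 = 1·66 + 27, so (118 + 41) mod 66 = 27.

Final answer: 27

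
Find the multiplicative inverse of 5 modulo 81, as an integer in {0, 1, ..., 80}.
5^(−1) ≡ 65 (mod 81)

Apply the extended Euclidean algorithm to (81, 5), tracking rows (r, s, t) with s·81 + t·5 = r. Each division r_prev = q·r_cur + r_new produces the new row as (previous row) − q·(current row):
  row A: (81, 1, 0)   [1·81 + 0·5 = 81]
  row B: (5, 0, 1)   [0·81 + 1·5 = 5]
  81 = 16·5 + 1   → row C = row A − 16·row B = (1, 1, −16)   [check: 1·81 − 16·5 = 1]
  5 = 5·1 + 0   → remainder 0, stop. gcd = 1 (last nonzero row C).
The gcd is 1, so 5 is invertible mod 81. The last nonzero row gives 1·81 − 16·5 = 1, so t = −16. So 5^(−1) ≡ −16 ≡ 65 (mod 81). Verify: 5 · 65 = 325 ≡ 1 (mod 81). ✓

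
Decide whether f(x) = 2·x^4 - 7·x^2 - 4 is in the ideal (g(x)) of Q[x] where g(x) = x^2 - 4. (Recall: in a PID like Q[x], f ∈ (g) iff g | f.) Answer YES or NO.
In Q[x] the ideal (g) consists of all multiples of g, so f ∈ (g) iff g | f, i.e. iff the remainder of f on division by g is 0. Divide f by g (g is monic, so eliminate the leading term of the running remainder at each step):
  leading term 2·x^4: subtract (2·x^2)·g(x) = 2·x^4 - 8·x^2, leaving x^2 - 4
  leading term x^2: subtract (1)·g(x) = x^2 - 4, leaving 0
The remainder is 0, so f(x) = g(x) · h(x) with h(x) = 2·x^2 + 1. Hence g | f, i.e. f ∈ (g).

Final answer: YES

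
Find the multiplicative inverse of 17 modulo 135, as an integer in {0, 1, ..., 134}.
Apply the extended Euclidean algorithm to (135, 17), tracking rows (r, s, t) with s·135 + t·17 = r. Each division r_prev = q·r_cur + r_new produces the new row as (previous row) − q·(current row):
  row A: (135, 1, 0)   [1·135 + 0·17 = 135]
  row B: (17, 0, 1)   [0·135 + 1·17 = 17]
  135 = 7·17 + 16   → row C = row A − 7·row B = (16, 1, −7)   [check: 1·135 − 7·17 = 16]
  17 = 1·16 + 1   → row D = row B − 1·row C = (1, −1, 8)   [check: −1·135 + 8·17 = 1]
  16 = 16·1 + 0   → remainder 0, stop. gcd = 1 (last nonzero row D).
The gcd is 1, so 17 is invertible mod 135. The last nonzero row gives −1·135 + 8·17 = 1, so t = 8. So 17^(−1) ≡ 8 (mod 135). Verify: 17 · 8 = 136 ≡ 1 (mod 135). ✓

Final answer: 17^(−1) ≡ 8 (mod 135)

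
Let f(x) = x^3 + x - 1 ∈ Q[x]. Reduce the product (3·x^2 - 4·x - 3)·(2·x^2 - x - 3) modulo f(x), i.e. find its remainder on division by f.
a · b ≡ -17·x^2 + 32·x - 2 (mod f(x))

First multiply in Q[x] without reducing: a · b = 6·x^4 - 11·x^3 - 11·x^2 + 15·x + 9. Now divide by f(x) = x^3 + x - 1, eliminating the leading term at each step:
  leading term 6·x^4: subtract (6·x)·f(x) = 6·x^4 + 6·x^2 - 6·x, leaving -11·x^3 - 17·x^2 + 21·x + 9
  leading term -11·x^3: subtract (-11)·f(x) = -11·x^3 - 11·x + 11, leaving -17·x^2 + 32·x - 2
The degree is now < 3, so this is the remainder. Hence a · b ≡ -17·x^2 + 32·x - 2 in Q[x]/(f).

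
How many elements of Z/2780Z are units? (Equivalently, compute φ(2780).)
An element a ∈ Z/2780Z is a unit iff gcd(a, 2780) = 1, so the number of units is φ(2780). φ is multiplicative, with φ(p^e) = p^e − p^(e−1). Factorise 2780 = 2^2 · 5 · 139. Then
  φ(2780) = (2^2 − 2^1) · (5 − 1) · (139 − 1) = 2 · 4 · 138 = 1104.

Final answer: Z/2780Z has φ(2780) = 1104 units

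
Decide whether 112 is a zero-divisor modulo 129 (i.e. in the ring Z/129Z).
NO

gcd(112, 129) = 1, so 112 is a unit in Z/129Z (it has a multiplicative inverse). A unit cannot be a zero-divisor: if 112·b ≡ 0 then multiplying both sides by 112^(−1) gives b ≡ 0. So 112 is not a zero-divisor.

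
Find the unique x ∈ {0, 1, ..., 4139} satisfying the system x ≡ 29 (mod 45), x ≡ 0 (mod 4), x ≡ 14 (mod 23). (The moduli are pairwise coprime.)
x ≡ 704 (mod 4140); the representative in [0, 4140) is 704

The moduli 45, 4, 23 are pairwise coprime, so by the CRT there is a unique solution mod 45·4·23 = 4140.
Solve by successive substitution. Start with x ≡ 29 (mod 45).
  Combine with x ≡ 0 (mod 4): write x = 29 + 45·t and require 29 + 45·t ≡ 0 (mod 4), i.e. 45·t ≡ 0 − 29 ≡ 3 (mod 4). Since 45^(−1) ≡ 1 (mod 4) (45 ≡ 1 (mod 4)), t ≡ 1·3 ≡ 3 (mod 4). So x ≡ 29 + 45·3 = 164 (mod 180).
  Combine with x ≡ 14 (mod 23): write x = 164 + 180·t and require 164 + 180·t ≡ 14 (mod 23), i.e. 180·t ≡ 14 − 164 ≡ 11 (mod 23). Since 180^(−1) ≡ 17 (mod 23) (180 ≡ 19 (mod 23)), t ≡ 17·11 ≡ 3 (mod 23). So x ≡ 164 + 180·3 = 704 (mod 4140).
Unique solution in [0, 4140): x = 704.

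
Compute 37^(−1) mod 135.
37^(−1) ≡ 73 (mod 135)

Apply the extended Euclidean algorithm to (135, 37), tracking rows (r, s, t) with s·135 + t·37 = r. Each division r_prev = q·r_cur + r_new produces the new row as (previous row) − q·(current row):
  row A: (135, 1, 0)   [1·135 + 0·37 = 135]
  row B: (37, 0, 1)   [0·135 + 1·37 = 37]
  135 = 3·37 + 24   → row C = row A − 3·row B = (24, 1, −3)   [check: 1·135 − 3·37 = 24]
  37 = 1·24 + 13   → row D = row B − 1·row C = (13, −1, 4)   [check: −1·135 + 4·37 = 13]
  24 = 1·13 + 11   → row E = row C − 1·row D = (11, 2, −7)   [check: 2·135 − 7·37 = 11]
  13 = 1·11 + 2   → row F = row D − 1·row E = (2, −3, 11)   [check: −3·135 + 11·37 = 2]
  11 = 5·2 + 1   → row G = row E − 5·row F = (1, 17, −62)   [check: 17·135 − 62·37 = 1]
  2 = 2·1 + 0   → remainder 0, stop. gcd = 1 (last nonzero row G).
The gcd is 1, so 37 is invertible mod 135. The last nonzero row gives 17·135 − 62·37 = 1, so t = −62. So 37^(−1) ≡ −62 ≡ 73 (mod 135). Verify: 37 · 73 = 2701 ≡ 1 (mod 135). ✓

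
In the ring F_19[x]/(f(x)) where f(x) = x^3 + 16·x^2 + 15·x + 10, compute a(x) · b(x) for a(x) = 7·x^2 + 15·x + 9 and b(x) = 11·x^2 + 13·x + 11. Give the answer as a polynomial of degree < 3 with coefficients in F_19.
a · b ≡ 12·x^2 + 16·x + 17 (mod f(x))

Multiply as integer polynomials: a · b = 77·x^4 + 256·x^3 + 371·x^2 + 282·x + 99. Reducing coefficients mod 19: a · b ≡ x^4 + 9·x^3 + 10·x^2 + 16·x + 4. Now divide by f(x) = x^3 + 16·x^2 + 15·x + 10 in F_19[x], eliminating the leading term at each step:
  leading term x^4: subtract (x)·f(x) = x^4 + 16·x^3 + 15·x^2 + 10·x, leaving 12·x^3 + 14·x^2 + 6·x + 4 (coefficients mod 19)
  leading term 12·x^3: subtract (12)·f(x) = 12·x^3 + 2·x^2 + 9·x + 6, leaving 12·x^2 + 16·x + 17 (coefficients mod 19)
The degree is now < 3, so this is the remainder. Hence a · b ≡ 12·x^2 + 16·x + 17 in F_19[x]/(f).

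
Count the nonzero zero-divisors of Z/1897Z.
Z/1897Z has 276 nonzero zero-divisors

In Z/1897Z each nonzero element is either a unit (gcd with 1897 is 1) or a zero-divisor (gcd > 1). The number of units is φ(1897): factorise 1897 = 7 · 271, so φ(1897) = (7 − 1) · (271 − 1) = 6 · 270 = 1620. The nonzero elements number 1897 − 1 = 1896. Hence the nonzero zero-divisors number 1896 − 1620 = 276.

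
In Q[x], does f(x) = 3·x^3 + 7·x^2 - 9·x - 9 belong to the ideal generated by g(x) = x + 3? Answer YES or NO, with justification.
YES

In Q[x] the ideal (g) consists of all multiples of g, so f ∈ (g) iff g | f, i.e. iff the remainder of f on division by g is 0. Divide f by g (g is monic, so eliminate the leading term of the running remainder at each step):
  leading term 3·x^3: subtract (3·x^2)·g(x) = 3·x^3 + 9·x^2, leaving -2·x^2 - 9·x - 9
  leading term -2·x^2: subtract (-2·x)·g(x) = -2·x^2 - 6·x, leaving -3·x - 9
  leading term -3·x: subtract (-3)·g(x) = -3·x - 9, leaving 0
The remainder is 0, so f(x) = g(x) · h(x) with h(x) = 3·x^2 - 2·x - 3. Hence g | f, i.e. f ∈ (g).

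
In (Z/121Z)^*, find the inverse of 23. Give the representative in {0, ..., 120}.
Apply the extended Euclidean algorithm to (121, 23), tracking rows (r, s, t) with s·121 + t·23 = r. Each division r_prev = q·r_cur + r_new produces the new row as (previous row) − q·(current row):
  row A: (121, 1, 0)   [1·121 + 0·23 = 121]
  row B: (23, 0, 1)   [0·121 + 1·23 = 23]
  121 = 5·23 + 6   → row C = row A − 5·row B = (6, 1, −5)   [check: 1·121 − 5·23 = 6]
  23 = 3·6 + 5   → row D = row B − 3·row C = (5, −3, 16)   [check: −3·121 + 16·23 = 5]
  6 = 1·5 + 1   → row E = row C − 1·row D = (1, 4, −21)   [check: 4·121 − 21·23 = 1]
  5 = 5·1 + 0   → remainder 0, stop. gcd = 1 (last nonzero row E).
The gcd is 1, so 23 is invertible mod 121. The last nonzero row gives 4·121 − 21·23 = 1, so t = −21. So 23^(−1) ≡ −21 ≡ 100 (mod 121). Verify: 23 · 100 = 2300 ≡ 1 (mod 121). ✓

Final answer: 23^(−1) ≡ 100 (mod 121)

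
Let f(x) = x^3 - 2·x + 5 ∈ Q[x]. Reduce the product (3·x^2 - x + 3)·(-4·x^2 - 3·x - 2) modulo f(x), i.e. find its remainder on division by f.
First multiply in Q[x] without reducing: a · b = -12·x^4 - 5·x^3 - 15·x^2 - 7·x - 6. Now divide by f(x) = x^3 - 2·x + 5, eliminating the leading term at each step:
  leading term -12·x^4: subtract (-12·x)·f(x) = -12·x^4 + 24·x^2 - 60·x, leaving -5·x^3 - 39·x^2 + 53·x - 6
  leading term -5·x^3: subtract (-5)·f(x) = -5·x^3 + 10·x - 25, leaving -39·x^2 + 43·x + 19
The degree is now < 3, so this is the remainder. Hence a · b ≡ -39·x^2 + 43·x + 19 in Q[x]/(f).

Final answer: a · b ≡ -39·x^2 + 43·x + 19 (mod f(x))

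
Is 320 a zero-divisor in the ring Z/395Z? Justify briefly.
YES

gcd(320, 395) = 5 > 1, so 320 is not a unit in Z/395Z. In Z/nZ every nonzero non-unit is a zero-divisor: explicitly, take b = 395/gcd = 79 ≠ 0 (mod 395); then 320·79 = 25280 = 64·395, i.e. 320·79 ≡ 0 (mod 395). So 320 is a zero-divisor.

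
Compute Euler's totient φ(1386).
φ(1386) = 360

φ is multiplicative, with φ(p^e) = p^e − p^(e−1). Factorise 1386 = 2 · 3^2 · 7 · 11. Then
  φ(1386) = (2 − 1) · (3^2 − 3^1) · (7 − 1) · (11 − 1) = 1 · 6 · 6 · 10 = 360.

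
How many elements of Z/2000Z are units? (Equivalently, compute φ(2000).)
Z/2000Z has φ(2000) = 800 units

An element a ∈ Z/2000Z is a unit iff gcd(a, 2000) = 1, so the number of units is φ(2000). φ is multiplicative, with φ(p^e) = p^e − p^(e−1). Factorise 2000 = 2^4 · 5^3. Then
  φ(2000) = (2^4 − 2^3) · (5^3 − 5^2) = 8 · 100 = 800.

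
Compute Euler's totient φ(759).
φ(759) = 440

φ is multiplicative, with φ(p^e) = p^e − p^(e−1). Factorise 759 = 3 · 11 · 23. Then
  φ(759) = (3 − 1) · (11 − 1) · (23 − 1) = 2 · 10 · 22 = 440.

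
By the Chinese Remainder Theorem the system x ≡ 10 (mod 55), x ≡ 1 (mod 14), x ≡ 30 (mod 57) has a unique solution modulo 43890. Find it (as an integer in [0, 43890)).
The moduli 55, 14, 57 are pairwise coprime, so by the CRT there is a unique solution mod 55·14·57 = 43890.
Solve by successive substitution. Start with x ≡ 10 (mod 55).
  Combine with x ≡ 1 (mod 14): write x = 10 + 55·t and require 10 + 55·t ≡ 1 (mod 14), i.e. 55·t ≡ 1 − 10 ≡ 5 (mod 14). Since 55^(−1) ≡ 13 (mod 14) (55 ≡ 13 (mod 14)), t ≡ 13·5 ≡ 9 (mod 14). So x ≡ 10 + 55·9 = 505 (mod 770).
  Combine with x ≡ 30 (mod 57): write x = 505 + 770·t and require 505 + 770·t ≡ 30 (mod 57), i.e. 770·t ≡ 30 − 505 ≡ 38 (mod 57). Since 770^(−1) ≡ 2 (mod 57) (770 ≡ 29 (mod 57)), t ≡ 2·38 ≡ 19 (mod 57). So x ≡ 505 + 770·19 = 15135 (mod 43890).
Unique solution in [0, 43890): x = 15135.

Final answer: x ≡ 15135 (mod 43890); the representative in [0, 43890) is 15135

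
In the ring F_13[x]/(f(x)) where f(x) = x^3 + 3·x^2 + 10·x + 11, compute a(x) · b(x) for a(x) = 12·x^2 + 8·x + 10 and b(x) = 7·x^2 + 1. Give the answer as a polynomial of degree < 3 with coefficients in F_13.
Multiply as integer polynomials: a · b = 84·x^4 + 56·x^3 + 82·x^2 + 8·x + 10. Reducing coefficients mod 13: a · b ≡ 6·x^4 + 4·x^3 + 4·x^2 + 8·x + 10. Now divide by f(x) = x^3 + 3·x^2 + 10·x + 11 in F_13[x], eliminating the leading term at each step:
  leading term 6·x^4: subtract (6·x)·f(x) = 6·x^4 + 5·x^3 + 8·x^2 + x, leaving 12·x^3 + 9·x^2 + 7·x + 10 (coefficients mod 13)
  leading term 12·x^3: subtract (12)·f(x) = 12·x^3 + 10·x^2 + 3·x + 2, leaving 12·x^2 + 4·x + 8 (coefficients mod 13)
The degree is now < 3, so this is the remainder. Hence a · b ≡ 12·x^2 + 4·x + 8 in F_13[x]/(f).

Final answer: a · b ≡ 12·x^2 + 4·x + 8 (mod f(x))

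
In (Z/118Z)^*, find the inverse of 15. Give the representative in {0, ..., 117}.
Apply the extended Euclidean algorithm to (118, 15), tracking rows (r, s, t) with s·118 + t·15 = r. Each division r_prev = q·r_cur + r_new produces the new row as (previous row) − q·(current row):
  row A: (118, 1, 0)   [1·118 + 0·15 = 118]
  row B: (15, 0, 1)   [0·118 + 1·15 = 15]
  118 = 7·15 + 13   → row C = row A − 7·row B = (13, 1, −7)   [check: 1·118 − 7·15 = 13]
  15 = 1·13 + 2   → row D = row B − 1·row C = (2, −1, 8)   [check: −1·118 + 8·15 = 2]
  13 = 6·2 + 1   → row E = row C − 6·row D = (1, 7, −55)   [check: 7·118 − 55·15 = 1]
  2 = 2·1 + 0   → remainder 0, stop. gcd = 1 (last nonzero row E).
The gcd is 1, so 15 is invertible mod 118. The last nonzero row gives 7·118 − 55·15 = 1, so t = −55. So 15^(−1) ≡ −55 ≡ 63 (mod 118). Verify: 15 · 63 = 945 ≡ 1 (mod 118). ✓

Final answer: 15^(−1) ≡ 63 (mod 118)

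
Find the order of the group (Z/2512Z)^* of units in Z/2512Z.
|(Z/2512Z)^*| = 1248

(Z/2512Z)^* consists of the classes a with gcd(a, 2512) = 1, so its order is φ(2512). φ is multiplicative, with φ(p^e) = p^e − p^(e−1). Factorise 2512 = 2^4 · 157. Then
  φ(2512) = (2^4 − 2^3) · (157 − 1) = 8 · 156 = 1248.
Thus |(Z/2512Z)^*| = 1248.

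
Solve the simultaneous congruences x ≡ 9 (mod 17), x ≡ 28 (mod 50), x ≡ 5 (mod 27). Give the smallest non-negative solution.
The moduli 17, 50, 27 are pairwise coprime, so by the CRT there is a unique solution mod 17·50·27 = 22950.
Solve by successive substitution. Start with x ≡ 9 (mod 17).
  Combine with x ≡ 28 (mod 50): write x = 9 + 17·t and require 9 + 17·t ≡ 28 (mod 50), i.e. 17·t ≡ 28 − 9 ≡ 19 (mod 50). Since 17^(−1) ≡ 3 (mod 50), t ≡ 3·19 ≡ 7 (mod 50). So x ≡ 9 + 17·7 = 128 (mod 850).
  Combine with x ≡ 5 (mod 27): write x = 128 + 850·t and require 128 + 850·t ≡ 5 (mod 27), i.e. 850·t ≡ 5 − 128 ≡ 12 (mod 27). Since 850^(−1) ≡ 25 (mod 27) (850 ≡ 13 (mod 27)), t ≡ 25·12 ≡ 3 (mod 27). So x ≡ 128 + 850·3 = 2678 (mod 22950).
Unique solution in [0, 22950): x = 2678.

Final answer: x ≡ 2678 (mod 22950); the representative in [0, 22950) is 2678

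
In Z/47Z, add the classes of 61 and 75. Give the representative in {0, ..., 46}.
Reduce the summands first: 61 ≡ 14, 75 ≡ 28 (mod 47), so 61 + 75 ≡ 14 + 28 (mod 47). 14 + 28 = 42; 42 = 0·47 + 42, so (61 + 75) mod 47 = 42.

Final answer: 42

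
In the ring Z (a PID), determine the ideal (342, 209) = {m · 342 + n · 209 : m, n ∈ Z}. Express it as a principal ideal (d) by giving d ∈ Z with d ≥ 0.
(342, 209) = (19); d = 19

In the PID Z, (a, b) is generated by gcd(a, b). Compute gcd(342, 209) with the extended Euclidean algorithm, tracking rows (r, s, t) with s·342 + t·209 = r:
  row A: (342, 1, 0)   [1·342 + 0·209 = 342]
  row B: (209, 0, 1)   [0·342 + 1·209 = 209]
  342 = 1·209 + 133   → row C = row A − 1·row B = (133, 1, −1)   [check: 1·342 − 1·209 = 133]
  209 = 1·133 + 76   → row D = row B − 1·row C = (76, −1, 2)   [check: −1·342 + 2·209 = 76]
  133 = 1·76 + 57   → row E = row C − 1·row D = (57, 2, −3)   [check: 2·342 − 3·209 = 57]
  76 = 1·57 + 19   → row F = row D − 1·row E = (19, −3, 5)   [check: −3·342 + 5·209 = 19]
  57 = 3·19 + 0   → remainder 0, stop. gcd = 19 (last nonzero row F).
So gcd(342, 209) = 19, with Bézout identity −3·342 + 5·209 = 19. Containment (⊇): the Bézout identity exhibits 19 as an element of (342, 209), giving (19) ⊆ (342, 209). Containment (⊆): since 19 | 342 and 19 | 209 (342 = 19·18, 209 = 19·11), every Z-linear combination of 342 and 209 is divisible by 19, so (342, 209) ⊆ (19). Therefore (342, 209) = (19), d = 19.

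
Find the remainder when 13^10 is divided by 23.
Use repeated squaring. Binary(10) = 1010. Walk through the bits of the exponent 10 left-to-right: at each bit after the leading one, square the running value, then multiply by 13 if the bit is 1 (always reducing mod 23):
  bit 1 = 1 (leading): start with 13.
  bit 2 = 0: square 13^2 = 169 ≡ 8 (mod 23).
  bit 3 = 1: square 8^2 = 64 ≡ 18; bit is 1, so multiply 18·13 = 234 ≡ 4 (mod 23).
  bit 4 = 0: square 4^2 = 16 (mod 23).
Final value: 13^10 ≡ 16 (mod 23).

Final answer: 16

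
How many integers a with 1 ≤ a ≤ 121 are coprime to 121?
The number of a ∈ {1, ..., 121} with gcd(a, 121) = 1 is by definition Euler's totient φ(121). φ is multiplicative, with φ(p^e) = p^e − p^(e−1). Factorise 121 = 11^2. Then
  φ(121) = (11^2 − 11^1) = 110 = 110.
So there are 110 such integers.

Final answer: 110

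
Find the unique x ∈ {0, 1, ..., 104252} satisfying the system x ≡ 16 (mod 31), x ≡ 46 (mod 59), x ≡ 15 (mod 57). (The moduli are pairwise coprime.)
x ≡ 44532 (mod 104253); the representative in [0, 104253) is 44532

The moduli 31, 59, 57 are pairwise coprime, so by the CRT there is a unique solution mod 31·59·57 = 104253.
Solve by successive substitution. Start with x ≡ 16 (mod 31).
  Combine with x ≡ 46 (mod 59): write x = 16 + 31·t and require 16 + 31·t ≡ 46 (mod 59), i.e. 31·t ≡ 46 − 16 ≡ 30 (mod 59). Since 31^(−1) ≡ 40 (mod 59), t ≡ 40·30 ≡ 20 (mod 59). So x ≡ 16 + 31·20 = 636 (mod 1829).
  Combine with x ≡ 15 (mod 57): write x = 636 + 1829·t and require 636 + 1829·t ≡ 15 (mod 57), i.e. 1829·t ≡ 15 − 636 ≡ 6 (mod 57). Since 1829^(−1) ≡ 23 (mod 57) (1829 ≡ 5 (mod 57)), t ≡ 23·6 ≡ 24 (mod 57). So x ≡ 636 + 1829·24 = 44532 (mod 104253).
Unique solution in [0, 104253): x = 44532.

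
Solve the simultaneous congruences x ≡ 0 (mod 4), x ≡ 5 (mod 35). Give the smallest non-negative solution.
x ≡ 40 (mod 140); the representative in [0, 140) is 40

The moduli 4, 35 are pairwise coprime, so by the CRT there is a unique solution mod 4·35 = 140.
Solve by successive substitution. Start with x ≡ 0 (mod 4).
  Combine with x ≡ 5 (mod 35): write x = 4·t and require 4·t ≡ 5 (mod 35). Since 4^(−1) ≡ 9 (mod 35), t ≡ 9·5 ≡ 10 (mod 35). So x ≡ 4·10 = 40 (mod 140).
Unique solution in [0, 140): x = 40.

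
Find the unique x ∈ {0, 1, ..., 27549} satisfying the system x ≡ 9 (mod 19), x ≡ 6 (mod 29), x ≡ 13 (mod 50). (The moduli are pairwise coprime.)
x ≡ 18363 (mod 27550); the representative in [0, 27550) is 18363

The moduli 19, 29, 50 are pairwise coprime, so by the CRT there is a unique solution mod 19·29·50 = 27550.
Solve by successive substitution. Start with x ≡ 9 (mod 19).
  Combine with x ≡ 6 (mod 29): write x = 9 + 19·t and require 9 + 19·t ≡ 6 (mod 29), i.e. 19·t ≡ 6 − 9 ≡ 26 (mod 29). Since 19^(−1) ≡ 26 (mod 29), t ≡ 26·26 ≡ 9 (mod 29). So x ≡ 9 + 19·9 = 180 (mod 551).
  Combine with x ≡ 13 (mod 50): write x = 180 + 551·t and require 180 + 551·t ≡ 13 (mod 50), i.e. 551·t ≡ 13 − 180 ≡ 33 (mod 50). Since 551^(−1) ≡ 1 (mod 50) (551 ≡ 1 (mod 50)), t ≡ 1·33 ≡ 33 (mod 50). So x ≡ 180 + 551·33 = 18363 (mod 27550).
Unique solution in [0, 27550): x = 18363.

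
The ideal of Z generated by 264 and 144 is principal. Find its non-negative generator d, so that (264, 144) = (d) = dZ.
In the PID Z, (a, b) is generated by gcd(a, b). Compute gcd(264, 144) with the extended Euclidean algorithm, tracking rows (r, s, t) with s·264 + t·144 = r:
  row A: (264, 1, 0)   [1·264 + 0·144 = 264]
  row B: (144, 0, 1)   [0·264 + 1·144 = 144]
  264 = 1·144 + 120   → row C = row A − 1·row B = (120, 1, −1)   [check: 1·264 − 1·144 = 120]
  144 = 1·120 + 24   → row D = row B − 1·row C = (24, −1, 2)   [check: −1·264 + 2·144 = 24]
  120 = 5·24 + 0   → remainder 0, stop. gcd = 24 (last nonzero row D).
So gcd(264, 144) = 24, with Bézout identity −1·264 + 2·144 = 24. Containment (⊇): the Bézout identity exhibits 24 as an element of (264, 144), giving (24) ⊆ (264, 144). Containment (⊆): since 24 | 264 and 24 | 144 (264 = 24·11, 144 = 24·6), every Z-linear combination of 264 and 144 is divisible by 24, so (264, 144) ⊆ (24). Therefore (264, 144) = (24), d = 24.

Final answer: (264, 144) = (24); d = 24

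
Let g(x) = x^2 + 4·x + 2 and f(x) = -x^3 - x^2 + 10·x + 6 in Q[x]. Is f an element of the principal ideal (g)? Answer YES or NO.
YES

In Q[x] the ideal (g) consists of all multiples of g, so f ∈ (g) iff g | f, i.e. iff the remainder of f on division by g is 0. Divide f by g (g is monic, so eliminate the leading term of the running remainder at each step):
  leading term -x^3: subtract (-x)·g(x) = -x^3 - 4·x^2 - 2·x, leaving 3·x^2 + 12·x + 6
  leading term 3·x^2: subtract (3)·g(x) = 3·x^2 + 12·x + 6, leaving 0
The remainder is 0, so f(x) = g(x) · h(x) with h(x) = 3 - x. Hence g | f, i.e. f ∈ (g).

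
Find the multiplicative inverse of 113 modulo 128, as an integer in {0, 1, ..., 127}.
Apply the extended Euclidean algorithm to (128, 113), tracking rows (r, s, t) with s·128 + t·113 = r. Each division r_prev = q·r_cur + r_new produces the new row as (previous row) − q·(current row):
  row A: (128, 1, 0)   [1·128 + 0·113 = 128]
  row B: (113, 0, 1)   [0·128 + 1·113 = 113]
  128 = 1·113 + 15   → row C = row A − 1·row B = (15, 1, −1)   [check: 1·128 − 1·113 = 15]
  113 = 7·15 + 8   → row D = row B − 7·row C = (8, −7, 8)   [check: −7·128 + 8·113 = 8]
  15 = 1·8 + 7   → row E = row C − 1·row D = (7, 8, −9)   [check: 8·128 − 9·113 = 7]
  8 = 1·7 + 1   → row F = row D − 1·row E = (1, −15, 17)   [check: −15·128 + 17·113 = 1]
  7 = 7·1 + 0   → remainder 0, stop. gcd = 1 (last nonzero row F).
The gcd is 1, so 113 is invertible mod 128. The last nonzero row gives −15·128 + 17·113 = 1, so t = 17. So 113^(−1) ≡ 17 (mod 128). Verify: 113 · 17 = 1921 ≡ 1 (mod 128). ✓

Final answer: 113^(−1) ≡ 17 (mod 128)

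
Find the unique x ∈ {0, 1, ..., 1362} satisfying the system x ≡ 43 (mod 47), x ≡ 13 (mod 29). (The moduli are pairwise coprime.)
The moduli 47, 29 are pairwise coprime, so by the CRT there is a unique solution mod 47·29 = 1363.
Solve by successive substitution. Start with x ≡ 43 (mod 47).
  Combine with x ≡ 13 (mod 29): write x = 43 + 47·t and require 43 + 47·t ≡ 13 (mod 29), i.e. 47·t ≡ 13 − 43 ≡ 28 (mod 29). Since 47^(−1) ≡ 21 (mod 29) (47 ≡ 18 (mod 29)), t ≡ 21·28 ≡ 8 (mod 29). So x ≡ 43 + 47·8 = 419 (mod 1363).
Unique solution in [0, 1363): x = 419.

Final answer: x ≡ 419 (mod 1363); the representative in [0, 1363) is 419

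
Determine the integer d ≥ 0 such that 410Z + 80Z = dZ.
(410, 80) = (10); d = 10

In the PID Z, (a, b) is generated by gcd(a, b). Compute gcd(410, 80) with the extended Euclidean algorithm, tracking rows (r, s, t) with s·410 + t·80 = r:
  row A: (410, 1, 0)   [1·410 + 0·80 = 410]
  row B: (80, 0, 1)   [0·410 + 1·80 = 80]
  410 = 5·80 + 10   → row C = row A − 5·row B = (10, 1, −5)   [check: 1·410 − 5·80 = 10]
  80 = 8·10 + 0   → remainder 0, stop. gcd = 10 (last nonzero row C).
So gcd(410, 80) = 10, with Bézout identity 1·410 − 5·80 = 10. Containment (⊇): the Bézout identity exhibits 10 as an element of (410, 80), giving (10) ⊆ (410, 80). Containment (⊆): since 10 | 410 and 10 | 80 (410 = 10·41, 80 = 10·8), every Z-linear combination of 410 and 80 is divisible by 10, so (410, 80) ⊆ (10). Therefore (410, 80) = (10), d = 10.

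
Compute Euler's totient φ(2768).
φ is multiplicative, with φ(p^e) = p^e − p^(e−1). Factorise 2768 = 2^4 · 173. Then
  φ(2768) = (2^4 − 2^3) · (173 − 1) = 8 · 172 = 1376.

Final answer: φ(2768) = 1376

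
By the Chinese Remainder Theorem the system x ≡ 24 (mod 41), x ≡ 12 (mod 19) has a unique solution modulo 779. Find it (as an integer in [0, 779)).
x ≡ 639 (mod 779); the representative in [0, 779) is 639

The moduli 41, 19 are pairwise coprime, so by the CRT there is a unique solution mod 41·19 = 779.
Solve by successive substitution. Start with x ≡ 24 (mod 41).
  Combine with x ≡ 12 (mod 19): write x = 24 + 41·t and require 24 + 41·t ≡ 12 (mod 19), i.e. 41·t ≡ 12 − 24 ≡ 7 (mod 19). Since 41^(−1) ≡ 13 (mod 19) (41 ≡ 3 (mod 19)), t ≡ 13·7 ≡ 15 (mod 19). So x ≡ 24 + 41·15 = 639 (mod 779).
Unique solution in [0, 779): x = 639.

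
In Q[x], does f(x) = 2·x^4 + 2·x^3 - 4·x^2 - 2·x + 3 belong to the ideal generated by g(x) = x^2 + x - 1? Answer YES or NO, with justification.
NO

In Q[x] the ideal (g) consists of all multiples of g, so f ∈ (g) iff g | f, i.e. iff the remainder of f on division by g is 0. Divide f by g (g is monic, so eliminate the leading term of the running remainder at each step):
  leading term 2·x^4: subtract (2·x^2)·g(x) = 2·x^4 + 2·x^3 - 2·x^2, leaving -2·x^2 - 2·x + 3
  leading term -2·x^2: subtract (-2)·g(x) = -2·x^2 - 2·x + 2, leaving 1
The remainder r(x) = 1 ≠ 0 (and deg r < deg g), so g ∤ f, i.e. f ∉ (g).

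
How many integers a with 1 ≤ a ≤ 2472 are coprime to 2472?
The number of a ∈ {1, ..., 2472} with gcd(a, 2472) = 1 is by definition Euler's totient φ(2472). φ is multiplicative, with φ(p^e) = p^e − p^(e−1). Factorise 2472 = 2^3 · 3 · 103. Then
  φ(2472) = (2^3 − 2^2) · (3 − 1) · (103 − 1) = 4 · 2 · 102 = 816.
So there are 816 such integers.

Final answer: 816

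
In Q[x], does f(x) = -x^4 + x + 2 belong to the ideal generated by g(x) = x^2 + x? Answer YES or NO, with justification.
NO

In Q[x] the ideal (g) consists of all multiples of g, so f ∈ (g) iff g | f, i.e. iff the remainder of f on division by g is 0. Divide f by g (g is monic, so eliminate the leading term of the running remainder at each step):
  leading term -x^4: subtract (-x^2)·g(x) = -x^4 - x^3, leaving x^3 + x + 2
  leading term x^3: subtract (x)·g(x) = x^3 + x^2, leaving -x^2 + x + 2
  leading term -x^2: subtract (-1)·g(x) = -x^2 - x, leaving 2·x + 2
The remainder r(x) = 2·x + 2 ≠ 0 (and deg r < deg g), so g ∤ f, i.e. f ∉ (g).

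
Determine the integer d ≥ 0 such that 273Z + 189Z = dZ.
In the PID Z, (a, b) is generated by gcd(a, b). Compute gcd(273, 189) with the extended Euclidean algorithm, tracking rows (r, s, t) with s·273 + t·189 = r:
  row A: (273, 1, 0)   [1·273 + 0·189 = 273]
  row B: (189, 0, 1)   [0·273 + 1·189 = 189]
  273 = 1·189 + 84   → row C = row A − 1·row B = (84, 1, −1)   [check: 1·273 − 1·189 = 84]
  189 = 2·84 + 21   → row D = row B − 2·row C = (21, −2, 3)   [check: −2·273 + 3·189 = 21]
  84 = 4·21 + 0   → remainder 0, stop. gcd = 21 (last nonzero row D).
So gcd(273, 189) = 21, with Bézout identity −2·273 + 3·189 = 21. Containment (⊇): the Bézout identity exhibits 21 as an element of (273, 189), giving (21) ⊆ (273, 189). Containment (⊆): since 21 | 273 and 21 | 189 (273 = 21·13, 189 = 21·9), every Z-linear combination of 273 and 189 is divisible by 21, so (273, 189) ⊆ (21). Therefore (273, 189) = (21), d = 21.

Final answer: (273, 189) = (21); d = 21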